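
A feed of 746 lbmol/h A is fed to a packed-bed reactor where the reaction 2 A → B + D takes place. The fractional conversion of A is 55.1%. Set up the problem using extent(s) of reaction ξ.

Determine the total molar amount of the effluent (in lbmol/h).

A reacted = 0.551 × 746 = 411 lbmol/h; ν_A = −2, so ξ = 411/2 = 205.5 lbmol/h.
Outlet amounts (n = n₀ + ν ξ):
  A: 746 − 2(205.5) = 335
  B: 0 + 1(205.5) = 205.5
  D: 0 + 1(205.5) = 205.5
Total out = 335 + 205.5 + 205.5 = 746 lbmol/h.

746 lbmol/h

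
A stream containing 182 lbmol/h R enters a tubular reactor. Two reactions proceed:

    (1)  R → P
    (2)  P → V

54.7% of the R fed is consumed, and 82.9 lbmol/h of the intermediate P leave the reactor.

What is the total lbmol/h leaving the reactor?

Conversion of R: R consumed = 1ξ₁ = 0.547 × 182 → ξ₁ = 99.55 lbmol/h.
P balance: n_P = 0 + 1ξ₁ − 1ξ₂ = 82.9 → ξ₂ = (1·99.55 − 82.9)/1 = 16.65 lbmol/h.
Outlet amounts (n = n₀ + Σ ν·ξ):
  R: 182 − 1(99.55) = 82.45
  P: 0 + 1(99.55) − 1(16.65) = 82.9
  V: 0 + 1(16.65) = 16.65
Total out = 82.45 + 82.9 + 16.65 = 182 lbmol/h.

182 lbmol/h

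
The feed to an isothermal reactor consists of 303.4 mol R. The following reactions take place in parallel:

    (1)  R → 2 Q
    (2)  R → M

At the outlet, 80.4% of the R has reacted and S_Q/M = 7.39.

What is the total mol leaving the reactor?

495 mol

Conversion of R: R consumed = 0.804 × 303.4 = 243.9 mol = 1ξ₁ + 1ξ₂.
Selectivity: 2ξ₁ / (1ξ₂) = 7.39 → ξ₁ = 3.695 ξ₂.
Substitute: (1·3.695 + 1) ξ₂ = 243.9 → ξ₂ = 51.96 mol, ξ₁ = 192 mol.
Outlet amounts (n = n₀ + Σ ν·ξ):
  R: 303.4 − 1(192) − 1(51.96) = 59.47
  Q: 0 + 2(192) = 384
  M: 0 + 1(51.96) = 51.96
Total out = 59.47 + 384 + 51.96 = 495.4 mol.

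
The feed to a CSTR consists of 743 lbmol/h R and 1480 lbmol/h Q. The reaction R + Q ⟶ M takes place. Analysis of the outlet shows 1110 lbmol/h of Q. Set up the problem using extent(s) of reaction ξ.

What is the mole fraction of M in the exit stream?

0.2

For Q: n = n₀ − 1ξ → 1110 = 1480 − 1ξ, giving ξ = 370 lbmol/h.
Outlet amounts (n = n₀ + ν ξ):
  R: 743 − 1(370) = 373
  Q: 1480 − 1(370) = 1110
  M: 0 + 1(370) = 370
Total out = 1853 lbmol/h; y_M = 370 / 1853 = 0.1997.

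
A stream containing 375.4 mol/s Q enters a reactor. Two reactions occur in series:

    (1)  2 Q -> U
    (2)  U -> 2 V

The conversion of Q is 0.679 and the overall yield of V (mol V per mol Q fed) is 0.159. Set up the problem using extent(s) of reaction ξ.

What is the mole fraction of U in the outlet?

0.351

Conversion of Q: Q consumed = 2ξ₁ = 0.679 × 375.4 → ξ₁ = 127.4 mol/s.
Yield of V: 2ξ₂ / 375.4 = 0.159 → ξ₂ = 29.84 mol/s.
Outlet amounts (n = n₀ + Σ ν·ξ):
  Q: 375.4 − 2(127.4) = 120.5
  U: 0 + 1(127.4) − 1(29.84) = 97.6
  V: 0 + 2(29.84) = 59.69
Total out = 277.8 mol/s; y_U = 97.6 / 277.8 = 0.3514.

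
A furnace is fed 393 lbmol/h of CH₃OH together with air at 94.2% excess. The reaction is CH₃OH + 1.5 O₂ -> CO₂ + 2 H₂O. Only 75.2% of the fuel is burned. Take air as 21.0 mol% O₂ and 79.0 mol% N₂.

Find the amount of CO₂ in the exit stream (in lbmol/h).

Stoichiometric O₂ = 1.5 × 393 = 589.5 lbmol/h; O₂ fed = 589.5 × 1.942 = 1145 lbmol/h.
N₂ fed = 1145 × 79/21 = 4307 lbmol/h.
Fuel reacted = 0.752 × 393 → ξ = 295.5 lbmol/h.
Outlet (n = n₀ + ν ξ):
  CH₃OH: 393 − 1(295.5) = 97.46
  O₂: 1145 − 1.5(295.5) = 701.5
  N₂: 4307 (inert)
  CO₂: 0 + 1(295.5) = 295.5
  H₂O: 0 + 2(295.5) = 591.1

296 lbmol/h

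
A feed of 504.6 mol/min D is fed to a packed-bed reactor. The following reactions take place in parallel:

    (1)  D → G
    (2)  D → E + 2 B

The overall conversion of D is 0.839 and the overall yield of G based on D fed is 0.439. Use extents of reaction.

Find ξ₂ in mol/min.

ξ₂ = 202 mol/min

Yield of G: 1ξ₁ / 504.6 = 0.439 → ξ₁ = 221.5 mol/min.
Conversion of D: 1ξ₁ + 1ξ₂ = 0.839 × 504.6 = 423.4 → ξ₂ = 201.8 mol/min.
Outlet amounts (n = n₀ + Σ ν·ξ):
  D: 504.6 − 1(221.5) − 1(201.8) = 81.24
  G: 0 + 1(221.5) = 221.5
  E: 0 + 1(201.8) = 201.8
  B: 0 + 2(201.8) = 403.7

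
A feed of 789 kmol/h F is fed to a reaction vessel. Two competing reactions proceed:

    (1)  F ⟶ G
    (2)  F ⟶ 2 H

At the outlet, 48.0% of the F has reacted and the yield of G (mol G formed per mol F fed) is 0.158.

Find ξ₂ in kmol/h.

ξ₂ = 254 kmol/h

Yield of G: 1ξ₁ / 789 = 0.158 → ξ₁ = 124.7 kmol/h.
Conversion of F: 1ξ₁ + 1ξ₂ = 0.48 × 789 = 378.7 → ξ₂ = 254.1 kmol/h.
Outlet amounts (n = n₀ + Σ ν·ξ):
  F: 789 − 1(124.7) − 1(254.1) = 410.3
  G: 0 + 1(124.7) = 124.7
  H: 0 + 2(254.1) = 508.1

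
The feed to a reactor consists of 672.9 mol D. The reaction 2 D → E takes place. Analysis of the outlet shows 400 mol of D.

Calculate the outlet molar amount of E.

For D: n = n₀ − 2ξ → 400 = 672.9 − 2ξ, giving ξ = 136.4 mol.
Outlet amounts (n = n₀ + ν ξ):
  D: 672.9 − 2(136.4) = 400
  E: 0 + 1(136.4) = 136.4

136 mol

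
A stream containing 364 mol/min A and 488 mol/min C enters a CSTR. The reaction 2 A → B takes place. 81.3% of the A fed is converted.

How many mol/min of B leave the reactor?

148 mol/min

A reacted = 0.813 × 364 = 295.9 mol/min; ν_A = −2, so ξ = 295.9/2 = 148 mol/min.
Outlet amounts (n = n₀ + ν ξ):
  A: 364 − 2(148) = 68.07
  B: 0 + 1(148) = 148
  C: 488 (inert)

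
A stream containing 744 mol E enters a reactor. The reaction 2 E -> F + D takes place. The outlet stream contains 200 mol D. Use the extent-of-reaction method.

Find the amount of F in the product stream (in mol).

200 mol

For D: n = n₀ + 1ξ → 200 = 0 + 1ξ, giving ξ = 200 mol.
Outlet amounts (n = n₀ + ν ξ):
  E: 744 − 2(200) = 344
  F: 0 + 1(200) = 200
  D: 0 + 1(200) = 200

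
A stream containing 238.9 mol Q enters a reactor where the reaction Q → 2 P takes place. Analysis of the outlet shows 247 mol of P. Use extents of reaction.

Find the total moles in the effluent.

362 mol

For P: n = n₀ + 2ξ → 247 = 0 + 2ξ, giving ξ = 123.5 mol.
Outlet amounts (n = n₀ + ν ξ):
  Q: 238.9 − 1(123.5) = 115.4
  P: 0 + 2(123.5) = 247
Total out = 115.4 + 247 = 362.4 mol.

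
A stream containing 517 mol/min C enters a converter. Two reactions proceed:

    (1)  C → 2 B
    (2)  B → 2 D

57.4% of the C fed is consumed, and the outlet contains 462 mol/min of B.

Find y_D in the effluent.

Conversion of C: C consumed = 1ξ₁ = 0.574 × 517 → ξ₁ = 296.8 mol/min.
B balance: n_B = 0 + 2ξ₁ − 1ξ₂ = 462 → ξ₂ = (2·296.8 − 462)/1 = 131.5 mol/min.
Outlet amounts (n = n₀ + Σ ν·ξ):
  C: 517 − 1(296.8) = 220.2
  B: 0 + 2(296.8) − 1(131.5) = 462
  D: 0 + 2(131.5) = 263
Total out = 945.3 mol/min; y_D = 263 / 945.3 = 0.2783.

0.278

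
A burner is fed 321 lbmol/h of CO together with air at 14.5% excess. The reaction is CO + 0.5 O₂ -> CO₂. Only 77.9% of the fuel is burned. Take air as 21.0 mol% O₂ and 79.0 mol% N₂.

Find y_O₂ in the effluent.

Stoichiometric O₂ = 0.5 × 321 = 160.5 lbmol/h; O₂ fed = 160.5 × 1.145 = 183.8 lbmol/h.
N₂ fed = 183.8 × 79/21 = 691.3 lbmol/h.
Fuel reacted = 0.779 × 321 → ξ = 250.1 lbmol/h.
Outlet (n = n₀ + ν ξ):
  CO: 321 − 1(250.1) = 70.94
  O₂: 183.8 − 0.5(250.1) = 58.74
  N₂: 691.3 (inert)
  CO₂: 0 + 1(250.1) = 250.1
Total out = 1071 lbmol/h; y_O₂ = 58.74 / 1071 = 0.05484.

0.0548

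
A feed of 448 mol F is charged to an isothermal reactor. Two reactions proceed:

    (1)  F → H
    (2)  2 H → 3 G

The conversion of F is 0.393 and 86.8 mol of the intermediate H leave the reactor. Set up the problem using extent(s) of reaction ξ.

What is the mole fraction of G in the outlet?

0.272

Conversion of F: F consumed = 1ξ₁ = 0.393 × 448 → ξ₁ = 176.1 mol.
H balance: n_H = 0 + 1ξ₁ − 2ξ₂ = 86.8 → ξ₂ = (1·176.1 − 86.8)/2 = 44.63 mol.
Outlet amounts (n = n₀ + Σ ν·ξ):
  F: 448 − 1(176.1) = 271.9
  H: 0 + 1(176.1) − 2(44.63) = 86.8
  G: 0 + 3(44.63) = 133.9
Total out = 492.6 mol; y_G = 133.9 / 492.6 = 0.2718.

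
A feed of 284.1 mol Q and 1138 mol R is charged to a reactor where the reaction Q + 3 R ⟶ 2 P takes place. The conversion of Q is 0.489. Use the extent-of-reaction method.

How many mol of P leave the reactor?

278 mol

Q reacted = 0.489 × 284.1 = 138.9 mol; ν_Q = −1, so ξ = 138.9/1 = 138.9 mol.
Outlet amounts (n = n₀ + ν ξ):
  Q: 284.1 − 1(138.9) = 145.2
  R: 1138 − 3(138.9) = 721.2
  P: 0 + 2(138.9) = 277.8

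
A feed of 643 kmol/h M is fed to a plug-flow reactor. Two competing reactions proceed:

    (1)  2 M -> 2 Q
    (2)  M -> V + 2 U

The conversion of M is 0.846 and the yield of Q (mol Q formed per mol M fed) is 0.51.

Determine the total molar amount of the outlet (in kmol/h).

1080 kmol/h

Yield of Q: 2ξ₁ / 643 = 0.51 → ξ₁ = 164 kmol/h.
Conversion of M: 2ξ₁ + 1ξ₂ = 0.846 × 643 = 544 → ξ₂ = 216 kmol/h.
Outlet amounts (n = n₀ + Σ ν·ξ):
  M: 643 − 2(164) − 1(216) = 99.02
  Q: 0 + 2(164) = 327.9
  V: 0 + 1(216) = 216
  U: 0 + 2(216) = 432.1
Total out = 99.02 + 327.9 + 216 + 432.1 = 1075 kmol/h.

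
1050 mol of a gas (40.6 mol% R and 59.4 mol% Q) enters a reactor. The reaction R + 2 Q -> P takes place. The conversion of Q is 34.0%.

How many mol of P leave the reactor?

Q reacted = 0.34 × 623.7 = 212.1 mol; ν_Q = −2, so ξ = 212.1/2 = 106 mol.
Outlet amounts (n = n₀ + ν ξ):
  R: 426.3 − 1(106) = 320.3
  Q: 623.7 − 2(106) = 411.6
  P: 0 + 1(106) = 106

106 mol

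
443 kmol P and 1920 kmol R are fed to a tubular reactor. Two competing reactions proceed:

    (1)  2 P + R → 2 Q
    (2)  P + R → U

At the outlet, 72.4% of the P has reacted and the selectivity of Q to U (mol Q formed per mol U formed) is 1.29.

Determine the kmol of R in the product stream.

Conversion of P: P consumed = 0.724 × 443 = 320.7 kmol = 2ξ₁ + 1ξ₂.
Selectivity: 2ξ₁ / (1ξ₂) = 1.29 → ξ₁ = 0.645 ξ₂.
Substitute: (2·0.645 + 1) ξ₂ = 320.7 → ξ₂ = 140.1 kmol, ξ₁ = 90.34 kmol.
Outlet amounts (n = n₀ + Σ ν·ξ):
  P: 443 − 2(90.34) − 1(140.1) = 122.3
  R: 1920 − 1(90.34) − 1(140.1) = 1690
  Q: 0 + 2(90.34) = 180.7
  U: 0 + 1(140.1) = 140.1

1690 kmol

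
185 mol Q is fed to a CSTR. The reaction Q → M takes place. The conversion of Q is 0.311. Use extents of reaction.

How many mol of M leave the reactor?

Q reacted = 0.311 × 185 = 57.53 mol; ν_Q = −1, so ξ = 57.53/1 = 57.53 mol.
Outlet amounts (n = n₀ + ν ξ):
  Q: 185 − 1(57.53) = 127.5
  M: 0 + 1(57.53) = 57.53

57.5 mol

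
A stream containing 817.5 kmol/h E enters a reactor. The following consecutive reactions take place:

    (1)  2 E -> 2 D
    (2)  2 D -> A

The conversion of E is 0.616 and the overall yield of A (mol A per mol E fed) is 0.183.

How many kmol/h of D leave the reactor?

204 kmol/h

Conversion of E: E consumed = 2ξ₁ = 0.616 × 817.5 → ξ₁ = 251.8 kmol/h.
Yield of A: 1ξ₂ / 817.5 = 0.183 → ξ₂ = 149.6 kmol/h.
Outlet amounts (n = n₀ + Σ ν·ξ):
  E: 817.5 − 2(251.8) = 313.9
  D: 0 + 2(251.8) − 2(149.6) = 204.4
  A: 0 + 1(149.6) = 149.6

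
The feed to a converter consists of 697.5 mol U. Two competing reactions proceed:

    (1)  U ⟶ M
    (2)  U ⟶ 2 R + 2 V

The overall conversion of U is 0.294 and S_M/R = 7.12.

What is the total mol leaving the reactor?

Conversion of U: U consumed = 0.294 × 697.5 = 205.1 mol = 1ξ₁ + 1ξ₂.
Selectivity: 1ξ₁ / (2ξ₂) = 7.12 → ξ₁ = 14.24 ξ₂.
Substitute: (1·14.24 + 1) ξ₂ = 205.1 → ξ₂ = 13.46 mol, ξ₁ = 191.6 mol.
Outlet amounts (n = n₀ + Σ ν·ξ):
  U: 697.5 − 1(191.6) − 1(13.46) = 492.4
  M: 0 + 1(191.6) = 191.6
  R: 0 + 2(13.46) = 26.91
  V: 0 + 2(13.46) = 26.91
Total out = 492.4 + 191.6 + 26.91 + 26.91 = 737.9 mol.

738 mol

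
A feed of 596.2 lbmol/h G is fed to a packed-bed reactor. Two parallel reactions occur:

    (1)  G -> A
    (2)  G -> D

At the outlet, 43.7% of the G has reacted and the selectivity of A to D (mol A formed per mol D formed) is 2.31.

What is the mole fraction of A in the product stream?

Conversion of G: G consumed = 0.437 × 596.2 = 260.5 lbmol/h = 1ξ₁ + 1ξ₂.
Selectivity: 1ξ₁ / (1ξ₂) = 2.31 → ξ₁ = 2.31 ξ₂.
Substitute: (1·2.31 + 1) ξ₂ = 260.5 → ξ₂ = 78.71 lbmol/h, ξ₁ = 181.8 lbmol/h.
Outlet amounts (n = n₀ + Σ ν·ξ):
  G: 596.2 − 1(181.8) − 1(78.71) = 335.7
  A: 0 + 1(181.8) = 181.8
  D: 0 + 1(78.71) = 78.71
Total out = 596.2 lbmol/h; y_A = 181.8 / 596.2 = 0.305.

0.305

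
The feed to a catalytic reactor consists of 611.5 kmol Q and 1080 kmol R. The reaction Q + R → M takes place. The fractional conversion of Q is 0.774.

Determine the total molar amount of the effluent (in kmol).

Q reacted = 0.774 × 611.5 = 473.3 kmol; ν_Q = −1, so ξ = 473.3/1 = 473.3 kmol.
Outlet amounts (n = n₀ + ν ξ):
  Q: 611.5 − 1(473.3) = 138.2
  R: 1080 − 1(473.3) = 606.7
  M: 0 + 1(473.3) = 473.3
Total out = 138.2 + 606.7 + 473.3 = 1218 kmol.

1220 kmol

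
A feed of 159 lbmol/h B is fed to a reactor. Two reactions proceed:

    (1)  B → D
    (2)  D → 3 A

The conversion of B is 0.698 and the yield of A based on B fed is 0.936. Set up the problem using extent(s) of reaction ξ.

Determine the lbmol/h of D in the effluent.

61.4 lbmol/h

Conversion of B: B consumed = 1ξ₁ = 0.698 × 159 → ξ₁ = 111 lbmol/h.
Yield of A: 3ξ₂ / 159 = 0.936 → ξ₂ = 49.61 lbmol/h.
Outlet amounts (n = n₀ + Σ ν·ξ):
  B: 159 − 1(111) = 48.02
  D: 0 + 1(111) − 1(49.61) = 61.37
  A: 0 + 3(49.61) = 148.8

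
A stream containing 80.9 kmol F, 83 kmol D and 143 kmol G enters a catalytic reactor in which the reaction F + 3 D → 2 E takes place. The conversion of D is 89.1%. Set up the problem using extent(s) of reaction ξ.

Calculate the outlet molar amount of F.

56.2 kmol

D reacted = 0.891 × 83 = 73.95 kmol; ν_D = −3, so ξ = 73.95/3 = 24.65 kmol.
Outlet amounts (n = n₀ + ν ξ):
  F: 80.9 − 1(24.65) = 56.25
  D: 83 − 3(24.65) = 9.047
  E: 0 + 2(24.65) = 49.3
  G: 143 (inert)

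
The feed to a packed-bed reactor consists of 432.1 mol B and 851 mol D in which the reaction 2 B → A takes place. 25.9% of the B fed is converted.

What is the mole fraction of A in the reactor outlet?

0.0456

B reacted = 0.259 × 432.1 = 111.9 mol; ν_B = −2, so ξ = 111.9/2 = 55.96 mol.
Outlet amounts (n = n₀ + ν ξ):
  B: 432.1 − 2(55.96) = 320.2
  A: 0 + 1(55.96) = 55.96
  D: 851 (inert)
Total out = 1227 mol; y_A = 55.96 / 1227 = 0.0456.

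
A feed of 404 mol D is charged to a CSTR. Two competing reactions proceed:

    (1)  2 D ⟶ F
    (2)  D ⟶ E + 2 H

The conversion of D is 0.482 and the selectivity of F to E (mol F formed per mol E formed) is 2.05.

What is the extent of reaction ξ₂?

Conversion of D: D consumed = 0.482 × 404 = 194.7 mol = 2ξ₁ + 1ξ₂.
Selectivity: 1ξ₁ / (1ξ₂) = 2.05 → ξ₁ = 2.05 ξ₂.
Substitute: (2·2.05 + 1) ξ₂ = 194.7 → ξ₂ = 38.18 mol, ξ₁ = 78.27 mol.
Outlet amounts (n = n₀ + Σ ν·ξ):
  D: 404 − 2(78.27) − 1(38.18) = 209.3
  F: 0 + 1(78.27) = 78.27
  E: 0 + 1(38.18) = 38.18
  H: 0 + 2(38.18) = 76.36

ξ₂ = 38.2 mol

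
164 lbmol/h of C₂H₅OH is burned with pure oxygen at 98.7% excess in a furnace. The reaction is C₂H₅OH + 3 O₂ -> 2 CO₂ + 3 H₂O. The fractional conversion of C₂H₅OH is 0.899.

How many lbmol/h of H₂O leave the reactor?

Stoichiometric O₂ = 3 × 164 = 492 lbmol/h; O₂ fed = 492 × 1.987 = 977.6 lbmol/h.
Fuel reacted = 0.899 × 164 → ξ = 147.4 lbmol/h.
Outlet (n = n₀ + ν ξ):
  C₂H₅OH: 164 − 1(147.4) = 16.56
  O₂: 977.6 − 3(147.4) = 535.3
  CO₂: 0 + 2(147.4) = 294.9
  H₂O: 0 + 3(147.4) = 442.3

442 lbmol/h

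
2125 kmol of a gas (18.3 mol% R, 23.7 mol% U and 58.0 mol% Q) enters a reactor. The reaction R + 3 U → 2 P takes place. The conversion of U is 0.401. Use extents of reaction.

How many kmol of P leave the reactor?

U reacted = 0.401 × 503.6 = 202 kmol; ν_U = −3, so ξ = 202/3 = 67.32 kmol.
Outlet amounts (n = n₀ + ν ξ):
  R: 388.9 − 1(67.32) = 321.6
  U: 503.6 − 3(67.32) = 301.7
  P: 0 + 2(67.32) = 134.6
  Q: 1232 (inert)

135 kmol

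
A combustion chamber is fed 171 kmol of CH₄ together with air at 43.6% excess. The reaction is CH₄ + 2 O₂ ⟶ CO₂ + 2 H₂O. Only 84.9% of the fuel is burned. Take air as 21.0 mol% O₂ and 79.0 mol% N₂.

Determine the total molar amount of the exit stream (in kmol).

Stoichiometric O₂ = 2 × 171 = 342 kmol; O₂ fed = 342 × 1.436 = 491.1 kmol.
N₂ fed = 491.1 × 79/21 = 1848 kmol.
Fuel reacted = 0.849 × 171 → ξ = 145.2 kmol.
Outlet (n = n₀ + ν ξ):
  CH₄: 171 − 1(145.2) = 25.82
  O₂: 491.1 − 2(145.2) = 200.8
  N₂: 1848 (inert)
  CO₂: 0 + 1(145.2) = 145.2
  H₂O: 0 + 2(145.2) = 290.4
Total out = 25.82 + 200.8 + 1848 + 145.2 + 290.4 = 2510 kmol.

2510 kmol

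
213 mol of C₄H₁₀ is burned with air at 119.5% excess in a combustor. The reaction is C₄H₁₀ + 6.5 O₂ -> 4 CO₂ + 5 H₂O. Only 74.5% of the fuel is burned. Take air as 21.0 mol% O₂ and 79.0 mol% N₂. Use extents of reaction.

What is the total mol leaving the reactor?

14900 mol

Stoichiometric O₂ = 6.5 × 213 = 1384 mol; O₂ fed = 1384 × 2.195 = 3039 mol.
N₂ fed = 3039 × 79/21 = 11430 mol.
Fuel reacted = 0.745 × 213 → ξ = 158.7 mol.
Outlet (n = n₀ + ν ξ):
  C₄H₁₀: 213 − 1(158.7) = 54.31
  O₂: 3039 − 6.5(158.7) = 2008
  N₂: 11430 (inert)
  CO₂: 0 + 4(158.7) = 634.7
  H₂O: 0 + 5(158.7) = 793.4
Total out = 54.31 + 2008 + 11430 + 634.7 + 793.4 = 14920 mol.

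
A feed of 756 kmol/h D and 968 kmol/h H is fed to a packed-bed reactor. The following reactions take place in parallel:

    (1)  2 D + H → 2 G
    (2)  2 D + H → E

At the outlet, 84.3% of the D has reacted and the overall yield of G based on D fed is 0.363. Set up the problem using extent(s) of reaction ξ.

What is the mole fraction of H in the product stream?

0.531

Yield of G: 2ξ₁ / 756 = 0.363 → ξ₁ = 137.2 kmol/h.
Conversion of D: 2ξ₁ + 2ξ₂ = 0.843 × 756 = 637.3 → ξ₂ = 181.4 kmol/h.
Outlet amounts (n = n₀ + Σ ν·ξ):
  D: 756 − 2(137.2) − 2(181.4) = 118.7
  H: 968 − 1(137.2) − 1(181.4) = 649.3
  G: 0 + 2(137.2) = 274.4
  E: 0 + 1(181.4) = 181.4
Total out = 1224 kmol/h; y_H = 649.3 / 1224 = 0.5306.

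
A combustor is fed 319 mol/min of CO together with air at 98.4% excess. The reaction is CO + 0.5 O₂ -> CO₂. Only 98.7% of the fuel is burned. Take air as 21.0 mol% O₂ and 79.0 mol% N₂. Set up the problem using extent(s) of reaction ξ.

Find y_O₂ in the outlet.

0.0953

Stoichiometric O₂ = 0.5 × 319 = 159.5 mol/min; O₂ fed = 159.5 × 1.984 = 316.4 mol/min.
N₂ fed = 316.4 × 79/21 = 1190 mol/min.
Fuel reacted = 0.987 × 319 → ξ = 314.9 mol/min.
Outlet (n = n₀ + ν ξ):
  CO: 319 − 1(314.9) = 4.147
  O₂: 316.4 − 0.5(314.9) = 159
  N₂: 1190 (inert)
  CO₂: 0 + 1(314.9) = 314.9
Total out = 1668 mol/min; y_O₂ = 159 / 1668 = 0.09531.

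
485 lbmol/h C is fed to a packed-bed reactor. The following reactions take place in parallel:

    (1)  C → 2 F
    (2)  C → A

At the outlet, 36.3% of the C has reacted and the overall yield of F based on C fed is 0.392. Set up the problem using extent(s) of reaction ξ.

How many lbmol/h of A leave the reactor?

Yield of F: 2ξ₁ / 485 = 0.392 → ξ₁ = 95.06 lbmol/h.
Conversion of C: 1ξ₁ + 1ξ₂ = 0.363 × 485 = 176.1 → ξ₂ = 81 lbmol/h.
Outlet amounts (n = n₀ + Σ ν·ξ):
  C: 485 − 1(95.06) − 1(81) = 308.9
  F: 0 + 2(95.06) = 190.1
  A: 0 + 1(81) = 81

81 lbmol/h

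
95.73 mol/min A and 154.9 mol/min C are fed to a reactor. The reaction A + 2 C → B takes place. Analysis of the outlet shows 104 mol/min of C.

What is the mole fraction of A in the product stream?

0.352

For C: n = n₀ − 2ξ → 104 = 154.9 − 2ξ, giving ξ = 25.45 mol/min.
Outlet amounts (n = n₀ + ν ξ):
  A: 95.73 − 1(25.45) = 70.28
  C: 154.9 − 2(25.45) = 104
  B: 0 + 1(25.45) = 25.45
Total out = 199.7 mol/min; y_A = 70.28 / 199.7 = 0.3519.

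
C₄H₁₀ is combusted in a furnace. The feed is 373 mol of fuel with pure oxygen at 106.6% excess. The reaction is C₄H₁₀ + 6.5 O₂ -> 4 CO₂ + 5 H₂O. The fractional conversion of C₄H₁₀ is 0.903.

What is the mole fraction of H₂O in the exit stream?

Stoichiometric O₂ = 6.5 × 373 = 2424 mol; O₂ fed = 2424 × 2.066 = 5009 mol.
Fuel reacted = 0.903 × 373 → ξ = 336.8 mol.
Outlet (n = n₀ + ν ξ):
  C₄H₁₀: 373 − 1(336.8) = 36.18
  O₂: 5009 − 6.5(336.8) = 2820
  CO₂: 0 + 4(336.8) = 1347
  H₂O: 0 + 5(336.8) = 1684
Total out = 5887 mol; y_H₂O = 1684 / 5887 = 0.2861.

0.286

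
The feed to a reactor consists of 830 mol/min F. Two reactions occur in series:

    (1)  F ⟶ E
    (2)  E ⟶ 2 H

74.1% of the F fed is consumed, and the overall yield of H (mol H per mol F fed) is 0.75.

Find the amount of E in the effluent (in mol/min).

304 mol/min

Conversion of F: F consumed = 1ξ₁ = 0.741 × 830 → ξ₁ = 615 mol/min.
Yield of H: 2ξ₂ / 830 = 0.75 → ξ₂ = 311.2 mol/min.
Outlet amounts (n = n₀ + Σ ν·ξ):
  F: 830 − 1(615) = 215
  E: 0 + 1(615) − 1(311.2) = 303.8
  H: 0 + 2(311.2) = 622.5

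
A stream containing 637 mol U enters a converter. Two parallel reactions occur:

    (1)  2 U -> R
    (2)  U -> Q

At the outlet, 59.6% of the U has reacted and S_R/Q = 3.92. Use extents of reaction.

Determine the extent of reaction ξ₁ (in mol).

Conversion of U: U consumed = 0.596 × 637 = 379.7 mol = 2ξ₁ + 1ξ₂.
Selectivity: 1ξ₁ / (1ξ₂) = 3.92 → ξ₁ = 3.92 ξ₂.
Substitute: (2·3.92 + 1) ξ₂ = 379.7 → ξ₂ = 42.95 mol, ξ₁ = 168.4 mol.
Outlet amounts (n = n₀ + Σ ν·ξ):
  U: 637 − 2(168.4) − 1(42.95) = 257.3
  R: 0 + 1(168.4) = 168.4
  Q: 0 + 1(42.95) = 42.95

ξ₁ = 168 mol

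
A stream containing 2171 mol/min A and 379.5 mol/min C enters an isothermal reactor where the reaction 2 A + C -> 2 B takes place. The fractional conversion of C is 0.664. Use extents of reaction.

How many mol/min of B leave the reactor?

C reacted = 0.664 × 379.5 = 252 mol/min; ν_C = −1, so ξ = 252/1 = 252 mol/min.
Outlet amounts (n = n₀ + ν ξ):
  A: 2171 − 2(252) = 1667
  C: 379.5 − 1(252) = 127.5
  B: 0 + 2(252) = 504

504 mol/min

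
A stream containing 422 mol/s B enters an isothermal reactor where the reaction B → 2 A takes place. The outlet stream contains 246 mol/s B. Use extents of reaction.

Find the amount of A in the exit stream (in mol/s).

For B: n = n₀ − 1ξ → 246 = 422 − 1ξ, giving ξ = 176 mol/s.
Outlet amounts (n = n₀ + ν ξ):
  B: 422 − 1(176) = 246
  A: 0 + 2(176) = 352

352 mol/s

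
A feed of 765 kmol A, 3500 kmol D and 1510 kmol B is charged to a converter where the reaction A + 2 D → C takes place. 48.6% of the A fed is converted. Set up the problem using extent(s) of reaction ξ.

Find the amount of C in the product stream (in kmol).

372 kmol

A reacted = 0.486 × 765 = 371.8 kmol; ν_A = −1, so ξ = 371.8/1 = 371.8 kmol.
Outlet amounts (n = n₀ + ν ξ):
  A: 765 − 1(371.8) = 393.2
  D: 3500 − 2(371.8) = 2756
  C: 0 + 1(371.8) = 371.8
  B: 1510 (inert)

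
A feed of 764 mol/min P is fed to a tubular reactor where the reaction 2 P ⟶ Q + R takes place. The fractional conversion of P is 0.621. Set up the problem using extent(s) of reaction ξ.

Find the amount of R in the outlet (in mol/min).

P reacted = 0.621 × 764 = 474.4 mol/min; ν_P = −2, so ξ = 474.4/2 = 237.2 mol/min.
Outlet amounts (n = n₀ + ν ξ):
  P: 764 − 2(237.2) = 289.6
  Q: 0 + 1(237.2) = 237.2
  R: 0 + 1(237.2) = 237.2

237 mol/min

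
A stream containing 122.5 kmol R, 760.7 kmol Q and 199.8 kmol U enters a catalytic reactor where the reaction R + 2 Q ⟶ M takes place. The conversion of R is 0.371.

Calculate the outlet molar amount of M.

45.4 kmol

R reacted = 0.371 × 122.5 = 45.45 kmol; ν_R = −1, so ξ = 45.45/1 = 45.45 kmol.
Outlet amounts (n = n₀ + ν ξ):
  R: 122.5 − 1(45.45) = 77.05
  Q: 760.7 − 2(45.45) = 669.8
  M: 0 + 1(45.45) = 45.45
  U: 199.8 (inert)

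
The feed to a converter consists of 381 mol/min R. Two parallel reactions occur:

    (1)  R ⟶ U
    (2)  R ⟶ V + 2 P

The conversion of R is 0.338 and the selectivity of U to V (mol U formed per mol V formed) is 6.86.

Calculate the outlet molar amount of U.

Conversion of R: R consumed = 0.338 × 381 = 128.8 mol/min = 1ξ₁ + 1ξ₂.
Selectivity: 1ξ₁ / (1ξ₂) = 6.86 → ξ₁ = 6.86 ξ₂.
Substitute: (1·6.86 + 1) ξ₂ = 128.8 → ξ₂ = 16.38 mol/min, ξ₁ = 112.4 mol/min.
Outlet amounts (n = n₀ + Σ ν·ξ):
  R: 381 − 1(112.4) − 1(16.38) = 252.2
  U: 0 + 1(112.4) = 112.4
  V: 0 + 1(16.38) = 16.38
  P: 0 + 2(16.38) = 32.77

112 mol/min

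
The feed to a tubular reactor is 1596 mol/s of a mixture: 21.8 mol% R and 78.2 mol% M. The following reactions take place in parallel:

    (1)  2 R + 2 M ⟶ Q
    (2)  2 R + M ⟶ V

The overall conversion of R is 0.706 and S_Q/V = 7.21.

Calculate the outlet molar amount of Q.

Conversion of R: R consumed = 0.706 × 347.9 = 245.6 mol/s = 2ξ₁ + 2ξ₂.
Selectivity: 1ξ₁ / (1ξ₂) = 7.21 → ξ₁ = 7.21 ξ₂.
Substitute: (2·7.21 + 2) ξ₂ = 245.6 → ξ₂ = 14.96 mol/s, ξ₁ = 107.9 mol/s.
Outlet amounts (n = n₀ + Σ ν·ξ):
  R: 347.9 − 2(107.9) − 2(14.96) = 102.3
  M: 1248 − 2(107.9) − 1(14.96) = 1017
  Q: 0 + 1(107.9) = 107.9
  V: 0 + 1(14.96) = 14.96

108 mol/s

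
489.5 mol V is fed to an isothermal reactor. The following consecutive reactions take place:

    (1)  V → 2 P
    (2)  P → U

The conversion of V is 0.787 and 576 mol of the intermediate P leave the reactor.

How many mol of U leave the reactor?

Conversion of V: V consumed = 1ξ₁ = 0.787 × 489.5 → ξ₁ = 385.2 mol.
P balance: n_P = 0 + 2ξ₁ − 1ξ₂ = 576 → ξ₂ = (2·385.2 − 576)/1 = 194.5 mol.
Outlet amounts (n = n₀ + Σ ν·ξ):
  V: 489.5 − 1(385.2) = 104.3
  P: 0 + 2(385.2) − 1(194.5) = 576
  U: 0 + 1(194.5) = 194.5

194 mol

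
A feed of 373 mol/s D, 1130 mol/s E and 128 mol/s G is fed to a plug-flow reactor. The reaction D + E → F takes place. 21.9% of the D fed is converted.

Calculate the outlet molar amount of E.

D reacted = 0.219 × 373 = 81.69 mol/s; ν_D = −1, so ξ = 81.69/1 = 81.69 mol/s.
Outlet amounts (n = n₀ + ν ξ):
  D: 373 − 1(81.69) = 291.3
  E: 1130 − 1(81.69) = 1048
  F: 0 + 1(81.69) = 81.69
  G: 128 (inert)

1050 mol/s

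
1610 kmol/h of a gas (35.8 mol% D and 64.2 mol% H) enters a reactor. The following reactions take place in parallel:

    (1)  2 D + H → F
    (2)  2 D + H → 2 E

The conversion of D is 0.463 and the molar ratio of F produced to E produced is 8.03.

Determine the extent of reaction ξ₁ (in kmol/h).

Conversion of D: D consumed = 0.463 × 576.4 = 266.9 kmol/h = 2ξ₁ + 2ξ₂.
Selectivity: 1ξ₁ / (2ξ₂) = 8.03 → ξ₁ = 16.06 ξ₂.
Substitute: (2·16.06 + 2) ξ₂ = 266.9 → ξ₂ = 7.821 kmol/h, ξ₁ = 125.6 kmol/h.
Outlet amounts (n = n₀ + Σ ν·ξ):
  D: 576.4 − 2(125.6) − 2(7.821) = 309.5
  H: 1034 − 1(125.6) − 1(7.821) = 900.2
  F: 0 + 1(125.6) = 125.6
  E: 0 + 2(7.821) = 15.64

ξ₁ = 126 kmol/h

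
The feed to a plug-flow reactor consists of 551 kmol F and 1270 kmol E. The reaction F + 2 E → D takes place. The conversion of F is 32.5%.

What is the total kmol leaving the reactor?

F reacted = 0.325 × 551 = 179.1 kmol; ν_F = −1, so ξ = 179.1/1 = 179.1 kmol.
Outlet amounts (n = n₀ + ν ξ):
  F: 551 − 1(179.1) = 371.9
  E: 1270 − 2(179.1) = 911.8
  D: 0 + 1(179.1) = 179.1
Total out = 371.9 + 911.8 + 179.1 = 1463 kmol.

1460 kmol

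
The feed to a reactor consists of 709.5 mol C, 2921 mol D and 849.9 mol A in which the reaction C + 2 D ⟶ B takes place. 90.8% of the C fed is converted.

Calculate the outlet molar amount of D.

1630 mol

C reacted = 0.908 × 709.5 = 644.2 mol; ν_C = −1, so ξ = 644.2/1 = 644.2 mol.
Outlet amounts (n = n₀ + ν ξ):
  C: 709.5 − 1(644.2) = 65.27
  D: 2921 − 2(644.2) = 1633
  B: 0 + 1(644.2) = 644.2
  A: 849.9 (inert)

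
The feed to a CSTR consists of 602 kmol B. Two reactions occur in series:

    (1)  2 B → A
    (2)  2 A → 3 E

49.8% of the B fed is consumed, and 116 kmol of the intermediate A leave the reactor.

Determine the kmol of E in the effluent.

50.8 kmol

Conversion of B: B consumed = 2ξ₁ = 0.498 × 602 → ξ₁ = 149.9 kmol.
A balance: n_A = 0 + 1ξ₁ − 2ξ₂ = 116 → ξ₂ = (1·149.9 − 116)/2 = 16.95 kmol.
Outlet amounts (n = n₀ + Σ ν·ξ):
  B: 602 − 2(149.9) = 302.2
  A: 0 + 1(149.9) − 2(16.95) = 116
  E: 0 + 3(16.95) = 50.85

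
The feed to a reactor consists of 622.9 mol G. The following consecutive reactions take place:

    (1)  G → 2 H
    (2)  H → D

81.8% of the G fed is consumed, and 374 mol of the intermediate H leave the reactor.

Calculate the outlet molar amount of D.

645 mol

Conversion of G: G consumed = 1ξ₁ = 0.818 × 622.9 → ξ₁ = 509.5 mol.
H balance: n_H = 0 + 2ξ₁ − 1ξ₂ = 374 → ξ₂ = (2·509.5 − 374)/1 = 645.1 mol.
Outlet amounts (n = n₀ + Σ ν·ξ):
  G: 622.9 − 1(509.5) = 113.4
  H: 0 + 2(509.5) − 1(645.1) = 374
  D: 0 + 1(645.1) = 645.1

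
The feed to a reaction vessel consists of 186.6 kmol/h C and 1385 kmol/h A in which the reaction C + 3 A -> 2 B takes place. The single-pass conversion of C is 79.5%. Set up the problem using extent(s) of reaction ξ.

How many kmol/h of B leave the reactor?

C reacted = 0.795 × 186.6 = 148.3 kmol/h; ν_C = −1, so ξ = 148.3/1 = 148.3 kmol/h.
Outlet amounts (n = n₀ + ν ξ):
  C: 186.6 − 1(148.3) = 38.25
  A: 1385 − 3(148.3) = 940
  B: 0 + 2(148.3) = 296.7

297 kmol/h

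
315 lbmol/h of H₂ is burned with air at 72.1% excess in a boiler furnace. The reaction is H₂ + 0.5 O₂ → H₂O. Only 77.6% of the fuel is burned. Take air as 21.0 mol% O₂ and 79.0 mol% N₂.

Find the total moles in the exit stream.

1480 lbmol/h

Stoichiometric O₂ = 0.5 × 315 = 157.5 lbmol/h; O₂ fed = 157.5 × 1.721 = 271.1 lbmol/h.
N₂ fed = 271.1 × 79/21 = 1020 lbmol/h.
Fuel reacted = 0.776 × 315 → ξ = 244.4 lbmol/h.
Outlet (n = n₀ + ν ξ):
  H₂: 315 − 1(244.4) = 70.56
  O₂: 271.1 − 0.5(244.4) = 148.8
  N₂: 1020 (inert)
  H₂O: 0 + 1(244.4) = 244.4
Total out = 70.56 + 148.8 + 1020 + 244.4 = 1484 lbmol/h.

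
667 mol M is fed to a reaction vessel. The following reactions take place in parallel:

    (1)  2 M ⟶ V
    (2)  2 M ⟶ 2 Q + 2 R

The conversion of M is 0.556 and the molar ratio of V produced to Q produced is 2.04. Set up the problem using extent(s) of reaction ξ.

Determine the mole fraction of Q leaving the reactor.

0.124

Conversion of M: M consumed = 0.556 × 667 = 370.9 mol = 2ξ₁ + 2ξ₂.
Selectivity: 1ξ₁ / (2ξ₂) = 2.04 → ξ₁ = 4.08 ξ₂.
Substitute: (2·4.08 + 2) ξ₂ = 370.9 → ξ₂ = 36.5 mol, ξ₁ = 148.9 mol.
Outlet amounts (n = n₀ + Σ ν·ξ):
  M: 667 − 2(148.9) − 2(36.5) = 296.1
  V: 0 + 1(148.9) = 148.9
  Q: 0 + 2(36.5) = 73
  R: 0 + 2(36.5) = 73
Total out = 591.1 mol; y_Q = 73 / 591.1 = 0.1235.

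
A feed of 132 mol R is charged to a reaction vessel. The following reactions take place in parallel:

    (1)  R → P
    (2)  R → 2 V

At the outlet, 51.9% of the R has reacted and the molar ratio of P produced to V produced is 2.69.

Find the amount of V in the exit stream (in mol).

21.5 mol

Conversion of R: R consumed = 0.519 × 132 = 68.51 mol = 1ξ₁ + 1ξ₂.
Selectivity: 1ξ₁ / (2ξ₂) = 2.69 → ξ₁ = 5.38 ξ₂.
Substitute: (1·5.38 + 1) ξ₂ = 68.51 → ξ₂ = 10.74 mol, ξ₁ = 57.77 mol.
Outlet amounts (n = n₀ + Σ ν·ξ):
  R: 132 − 1(57.77) − 1(10.74) = 63.49
  P: 0 + 1(57.77) = 57.77
  V: 0 + 2(10.74) = 21.48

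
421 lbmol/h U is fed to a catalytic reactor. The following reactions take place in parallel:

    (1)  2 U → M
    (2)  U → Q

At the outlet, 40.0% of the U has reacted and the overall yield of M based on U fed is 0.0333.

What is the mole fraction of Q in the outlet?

0.345

Yield of M: 1ξ₁ / 421 = 0.0333 → ξ₁ = 14.02 lbmol/h.
Conversion of U: 2ξ₁ + 1ξ₂ = 0.4 × 421 = 168.4 → ξ₂ = 140.4 lbmol/h.
Outlet amounts (n = n₀ + Σ ν·ξ):
  U: 421 − 2(14.02) − 1(140.4) = 252.6
  M: 0 + 1(14.02) = 14.02
  Q: 0 + 1(140.4) = 140.4
Total out = 407 lbmol/h; y_Q = 140.4 / 407 = 0.3449.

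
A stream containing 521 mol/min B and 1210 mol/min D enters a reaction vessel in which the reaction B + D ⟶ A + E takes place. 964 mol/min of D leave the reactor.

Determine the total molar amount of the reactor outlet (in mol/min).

1730 mol/min

For D: n = n₀ − 1ξ → 964 = 1210 − 1ξ, giving ξ = 246 mol/min.
Outlet amounts (n = n₀ + ν ξ):
  B: 521 − 1(246) = 275
  D: 1210 − 1(246) = 964
  A: 0 + 1(246) = 246
  E: 0 + 1(246) = 246
Total out = 275 + 964 + 246 + 246 = 1731 mol/min.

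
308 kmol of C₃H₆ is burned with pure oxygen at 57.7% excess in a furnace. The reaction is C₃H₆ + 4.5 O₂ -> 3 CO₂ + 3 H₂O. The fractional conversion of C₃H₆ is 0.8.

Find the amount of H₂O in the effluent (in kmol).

739 kmol

Stoichiometric O₂ = 4.5 × 308 = 1386 kmol; O₂ fed = 1386 × 1.577 = 2186 kmol.
Fuel reacted = 0.8 × 308 → ξ = 246.4 kmol.
Outlet (n = n₀ + ν ξ):
  C₃H₆: 308 − 1(246.4) = 61.6
  O₂: 2186 − 4.5(246.4) = 1077
  CO₂: 0 + 3(246.4) = 739.2
  H₂O: 0 + 3(246.4) = 739.2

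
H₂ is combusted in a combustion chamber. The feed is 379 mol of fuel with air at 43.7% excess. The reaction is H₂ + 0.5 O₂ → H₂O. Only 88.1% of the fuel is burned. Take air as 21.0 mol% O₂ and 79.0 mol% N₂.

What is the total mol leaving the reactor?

Stoichiometric O₂ = 0.5 × 379 = 189.5 mol; O₂ fed = 189.5 × 1.437 = 272.3 mol.
N₂ fed = 272.3 × 79/21 = 1024 mol.
Fuel reacted = 0.881 × 379 → ξ = 333.9 mol.
Outlet (n = n₀ + ν ξ):
  H₂: 379 − 1(333.9) = 45.1
  O₂: 272.3 − 0.5(333.9) = 105.4
  N₂: 1024 (inert)
  H₂O: 0 + 1(333.9) = 333.9
Total out = 45.1 + 105.4 + 1024 + 333.9 = 1509 mol.

1510 mol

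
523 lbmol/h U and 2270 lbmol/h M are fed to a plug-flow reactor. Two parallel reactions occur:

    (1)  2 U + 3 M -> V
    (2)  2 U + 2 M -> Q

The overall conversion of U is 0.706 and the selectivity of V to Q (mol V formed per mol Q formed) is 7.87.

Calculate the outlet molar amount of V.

Conversion of U: U consumed = 0.706 × 523 = 369.2 lbmol/h = 2ξ₁ + 2ξ₂.
Selectivity: 1ξ₁ / (1ξ₂) = 7.87 → ξ₁ = 7.87 ξ₂.
Substitute: (2·7.87 + 2) ξ₂ = 369.2 → ξ₂ = 20.81 lbmol/h, ξ₁ = 163.8 lbmol/h.
Outlet amounts (n = n₀ + Σ ν·ξ):
  U: 523 − 2(163.8) − 2(20.81) = 153.8
  M: 2270 − 3(163.8) − 2(20.81) = 1737
  V: 0 + 1(163.8) = 163.8
  Q: 0 + 1(20.81) = 20.81

164 lbmol/h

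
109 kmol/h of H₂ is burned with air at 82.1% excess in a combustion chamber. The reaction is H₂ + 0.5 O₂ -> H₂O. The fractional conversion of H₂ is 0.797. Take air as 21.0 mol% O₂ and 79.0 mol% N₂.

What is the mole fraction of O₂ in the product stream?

0.104

Stoichiometric O₂ = 0.5 × 109 = 54.5 kmol/h; O₂ fed = 54.5 × 1.821 = 99.24 kmol/h.
N₂ fed = 99.24 × 79/21 = 373.3 kmol/h.
Fuel reacted = 0.797 × 109 → ξ = 86.87 kmol/h.
Outlet (n = n₀ + ν ξ):
  H₂: 109 − 1(86.87) = 22.13
  O₂: 99.24 − 0.5(86.87) = 55.81
  N₂: 373.3 (inert)
  H₂O: 0 + 1(86.87) = 86.87
Total out = 538.2 kmol/h; y_O₂ = 55.81 / 538.2 = 0.1037.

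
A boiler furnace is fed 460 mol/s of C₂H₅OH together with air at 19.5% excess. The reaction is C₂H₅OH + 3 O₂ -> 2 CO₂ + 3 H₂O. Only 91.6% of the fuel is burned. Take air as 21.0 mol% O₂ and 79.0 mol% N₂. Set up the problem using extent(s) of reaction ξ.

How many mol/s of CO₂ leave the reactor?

843 mol/s

Stoichiometric O₂ = 3 × 460 = 1380 mol/s; O₂ fed = 1380 × 1.195 = 1649 mol/s.
N₂ fed = 1649 × 79/21 = 6204 mol/s.
Fuel reacted = 0.916 × 460 → ξ = 421.4 mol/s.
Outlet (n = n₀ + ν ξ):
  C₂H₅OH: 460 − 1(421.4) = 38.64
  O₂: 1649 − 3(421.4) = 385
  N₂: 6204 (inert)
  CO₂: 0 + 2(421.4) = 842.7
  H₂O: 0 + 3(421.4) = 1264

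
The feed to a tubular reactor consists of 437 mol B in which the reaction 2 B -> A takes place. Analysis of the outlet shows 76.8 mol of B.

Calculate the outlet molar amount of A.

180 mol

For B: n = n₀ − 2ξ → 76.8 = 437 − 2ξ, giving ξ = 180.1 mol.
Outlet amounts (n = n₀ + ν ξ):
  B: 437 − 2(180.1) = 76.8
  A: 0 + 1(180.1) = 180.1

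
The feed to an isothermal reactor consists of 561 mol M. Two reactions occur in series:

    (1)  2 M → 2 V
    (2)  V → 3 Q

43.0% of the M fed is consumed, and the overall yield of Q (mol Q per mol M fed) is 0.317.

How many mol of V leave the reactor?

Conversion of M: M consumed = 2ξ₁ = 0.43 × 561 → ξ₁ = 120.6 mol.
Yield of Q: 3ξ₂ / 561 = 0.317 → ξ₂ = 59.28 mol.
Outlet amounts (n = n₀ + Σ ν·ξ):
  M: 561 − 2(120.6) = 319.8
  V: 0 + 2(120.6) − 1(59.28) = 182
  Q: 0 + 3(59.28) = 177.8

182 mol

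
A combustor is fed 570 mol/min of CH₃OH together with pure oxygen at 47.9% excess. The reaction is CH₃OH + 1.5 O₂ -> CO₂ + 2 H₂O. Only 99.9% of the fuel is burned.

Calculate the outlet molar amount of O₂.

410 mol/min

Stoichiometric O₂ = 1.5 × 570 = 855 mol/min; O₂ fed = 855 × 1.479 = 1265 mol/min.
Fuel reacted = 0.999 × 570 → ξ = 569.4 mol/min.
Outlet (n = n₀ + ν ξ):
  CH₃OH: 570 − 1(569.4) = 0.57
  O₂: 1265 − 1.5(569.4) = 410.4
  CO₂: 0 + 1(569.4) = 569.4
  H₂O: 0 + 2(569.4) = 1139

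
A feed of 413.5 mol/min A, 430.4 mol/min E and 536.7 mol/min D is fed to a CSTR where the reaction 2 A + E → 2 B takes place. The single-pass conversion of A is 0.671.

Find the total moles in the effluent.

A reacted = 0.671 × 413.5 = 277.5 mol/min; ν_A = −2, so ξ = 277.5/2 = 138.7 mol/min.
Outlet amounts (n = n₀ + ν ξ):
  A: 413.5 − 2(138.7) = 136
  E: 430.4 − 1(138.7) = 291.7
  B: 0 + 2(138.7) = 277.5
  D: 536.7 (inert)
Total out = 136 + 291.7 + 277.5 + 536.7 = 1242 mol/min.

1240 mol/min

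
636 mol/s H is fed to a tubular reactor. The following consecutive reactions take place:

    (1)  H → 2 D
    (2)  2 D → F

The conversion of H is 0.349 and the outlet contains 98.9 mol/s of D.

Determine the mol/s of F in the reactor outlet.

Conversion of H: H consumed = 1ξ₁ = 0.349 × 636 → ξ₁ = 222 mol/s.
D balance: n_D = 0 + 2ξ₁ − 2ξ₂ = 98.9 → ξ₂ = (2·222 − 98.9)/2 = 172.5 mol/s.
Outlet amounts (n = n₀ + Σ ν·ξ):
  H: 636 − 1(222) = 414
  D: 0 + 2(222) − 2(172.5) = 98.9
  F: 0 + 1(172.5) = 172.5

173 mol/s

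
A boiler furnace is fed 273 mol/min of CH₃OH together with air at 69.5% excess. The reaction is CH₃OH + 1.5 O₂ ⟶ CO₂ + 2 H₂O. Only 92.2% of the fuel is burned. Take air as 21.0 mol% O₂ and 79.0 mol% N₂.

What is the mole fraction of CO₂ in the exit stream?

0.068

Stoichiometric O₂ = 1.5 × 273 = 409.5 mol/min; O₂ fed = 409.5 × 1.695 = 694.1 mol/min.
N₂ fed = 694.1 × 79/21 = 2611 mol/min.
Fuel reacted = 0.922 × 273 → ξ = 251.7 mol/min.
Outlet (n = n₀ + ν ξ):
  CH₃OH: 273 − 1(251.7) = 21.29
  O₂: 694.1 − 1.5(251.7) = 316.5
  N₂: 2611 (inert)
  CO₂: 0 + 1(251.7) = 251.7
  H₂O: 0 + 2(251.7) = 503.4
Total out = 3704 mol/min; y_CO₂ = 251.7 / 3704 = 0.06795.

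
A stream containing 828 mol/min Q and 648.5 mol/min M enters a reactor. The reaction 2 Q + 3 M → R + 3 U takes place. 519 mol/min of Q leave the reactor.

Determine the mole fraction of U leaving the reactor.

0.351

For Q: n = n₀ − 2ξ → 519 = 828 − 2ξ, giving ξ = 154.5 mol/min.
Outlet amounts (n = n₀ + ν ξ):
  Q: 828 − 2(154.5) = 519
  M: 648.5 − 3(154.5) = 185
  R: 0 + 1(154.5) = 154.5
  U: 0 + 3(154.5) = 463.5
Total out = 1322 mol/min; y_U = 463.5 / 1322 = 0.3506.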